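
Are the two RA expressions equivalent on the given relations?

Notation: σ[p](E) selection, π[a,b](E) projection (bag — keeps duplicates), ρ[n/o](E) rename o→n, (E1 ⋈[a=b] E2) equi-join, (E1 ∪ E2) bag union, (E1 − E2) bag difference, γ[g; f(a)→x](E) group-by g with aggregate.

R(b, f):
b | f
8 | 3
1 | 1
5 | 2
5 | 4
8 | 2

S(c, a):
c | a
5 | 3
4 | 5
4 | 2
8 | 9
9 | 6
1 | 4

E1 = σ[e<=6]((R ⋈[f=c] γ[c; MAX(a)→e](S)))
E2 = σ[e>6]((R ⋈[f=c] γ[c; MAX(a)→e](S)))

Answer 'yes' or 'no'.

E1 stepwise |·|:
  R → 5
  S → 6
  γ[c; MAX(a)→e](S) → 5
  (R ⋈[f=c] γ[c; MAX(a)→e](S)) → 2
  σ[e<=6]((R ⋈[f=c] γ[c; MAX(a)→e](S))) → 2
E2 stepwise |·|:
  R → 5
  S → 6
  γ[c; MAX(a)→e](S) → 5
  (R ⋈[f=c] γ[c; MAX(a)→e](S)) → 2
  σ[e>6]((R ⋈[f=c] γ[c; MAX(a)→e](S))) → 0

E1 result:
b | f | c | e
1 | 1 | 1 | 4
5 | 4 | 4 | 5
E2 result:
b | f | c | e
(0 rows)
Witness: (1, 1, 1, 4) appears 1× in E1 but 0× in E2.

no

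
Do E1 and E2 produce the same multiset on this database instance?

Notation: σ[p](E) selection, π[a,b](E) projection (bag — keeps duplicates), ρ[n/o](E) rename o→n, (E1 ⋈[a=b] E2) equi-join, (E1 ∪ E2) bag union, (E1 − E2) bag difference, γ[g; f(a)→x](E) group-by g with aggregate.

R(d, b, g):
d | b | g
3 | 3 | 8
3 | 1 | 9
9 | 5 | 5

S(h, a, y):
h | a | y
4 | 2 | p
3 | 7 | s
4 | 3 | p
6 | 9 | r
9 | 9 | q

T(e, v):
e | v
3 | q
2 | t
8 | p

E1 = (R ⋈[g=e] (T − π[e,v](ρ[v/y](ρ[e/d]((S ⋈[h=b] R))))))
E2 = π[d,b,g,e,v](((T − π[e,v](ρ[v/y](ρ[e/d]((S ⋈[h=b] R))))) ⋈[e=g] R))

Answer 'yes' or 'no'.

E1 subexpression sizes:
  R → 3
  T → 3
  S → 5
  R → 3
  (S ⋈[h=b] R) → 1
  ρ[e/d]((S ⋈[h=b] R)) → 1
  ρ[v/y](ρ[e/d]((S ⋈[h=b] R))) → 1
  π[e,v](ρ[v/y](ρ[e/d]((S ⋈[h=b] R)))) → 1
  (T − π[e,v](ρ[v/y](ρ[e/d]((S ⋈[h=b] R))))) → 3
  (R ⋈[g=e] (T − π[e,v](ρ[v/y](ρ[e/d]((S ⋈[h=b] R)))))) → 1
E2 subexpression sizes:
  T → 3
  S → 5
  R → 3
  (S ⋈[h=b] R) → 1
  ρ[e/d]((S ⋈[h=b] R)) → 1
  ρ[v/y](ρ[e/d]((S ⋈[h=b] R))) → 1
  π[e,v](ρ[v/y](ρ[e/d]((S ⋈[h=b] R)))) → 1
  (T − π[e,v](ρ[v/y](ρ[e/d]((S ⋈[h=b] R))))) → 3
  R → 3
  ((T − π[e,v](ρ[v/y](ρ[e/d]((S ⋈[h=b] R))))) ⋈[e=g] R) → 1
  π[d,b,g,e,v](((T − π[e,v](ρ[v/y](ρ[e/d]((S ⋈[h=b] R))))) ⋈[e=g] R)) → 1

E1 and E2 produce the same multiset:
d | b | g | e | v
3 | 3 | 8 | 8 | p

yes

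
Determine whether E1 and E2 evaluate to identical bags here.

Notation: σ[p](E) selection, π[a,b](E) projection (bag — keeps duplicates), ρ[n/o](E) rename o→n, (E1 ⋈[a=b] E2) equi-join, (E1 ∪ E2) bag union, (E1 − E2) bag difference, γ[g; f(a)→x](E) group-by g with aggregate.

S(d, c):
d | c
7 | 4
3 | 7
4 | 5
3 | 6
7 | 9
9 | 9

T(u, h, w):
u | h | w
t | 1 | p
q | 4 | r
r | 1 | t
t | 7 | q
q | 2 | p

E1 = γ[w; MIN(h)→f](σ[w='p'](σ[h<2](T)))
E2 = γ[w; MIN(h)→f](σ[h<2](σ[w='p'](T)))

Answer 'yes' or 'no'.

E1 stepwise |·|:
  T → 5
  σ[h<2](T) → 2
  σ[w='p'](σ[h<2](T)) → 1
  γ[w; MIN(h)→f](σ[w='p'](σ[h<2](T))) → 1
E2 stepwise |·|:
  T → 5
  σ[w='p'](T) → 2
  σ[h<2](σ[w='p'](T)) → 1
  γ[w; MIN(h)→f](σ[h<2](σ[w='p'](T))) → 1

E1 and E2 produce the same multiset:
w | f
p | 1

yes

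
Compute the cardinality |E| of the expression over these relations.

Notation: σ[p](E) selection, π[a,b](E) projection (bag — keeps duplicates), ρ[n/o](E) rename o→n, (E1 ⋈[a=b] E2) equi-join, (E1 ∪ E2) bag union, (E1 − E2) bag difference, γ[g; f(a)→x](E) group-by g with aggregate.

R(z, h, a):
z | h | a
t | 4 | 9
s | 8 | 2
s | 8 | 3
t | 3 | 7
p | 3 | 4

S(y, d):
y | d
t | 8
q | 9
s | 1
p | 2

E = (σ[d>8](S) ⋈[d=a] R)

Row counts bottom-up:
  S → 4
  σ[d>8](S) → 1
  R → 5
  (σ[d>8](S) ⋈[d=a] R) → 1

|E| = 1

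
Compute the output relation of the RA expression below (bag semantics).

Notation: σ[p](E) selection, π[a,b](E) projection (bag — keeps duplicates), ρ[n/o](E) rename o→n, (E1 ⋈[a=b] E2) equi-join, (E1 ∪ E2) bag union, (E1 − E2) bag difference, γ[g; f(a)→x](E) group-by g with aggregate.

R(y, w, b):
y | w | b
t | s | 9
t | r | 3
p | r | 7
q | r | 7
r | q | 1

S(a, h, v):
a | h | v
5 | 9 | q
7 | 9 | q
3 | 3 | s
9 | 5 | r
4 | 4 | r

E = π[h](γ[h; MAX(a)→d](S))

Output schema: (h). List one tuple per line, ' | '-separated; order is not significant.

Per-node cardinality:
  S → 5
  γ[h; MAX(a)→d](S) → 4
  π[h](γ[h; MAX(a)→d](S)) → 4

== RESULT ==
h
3
4
5
9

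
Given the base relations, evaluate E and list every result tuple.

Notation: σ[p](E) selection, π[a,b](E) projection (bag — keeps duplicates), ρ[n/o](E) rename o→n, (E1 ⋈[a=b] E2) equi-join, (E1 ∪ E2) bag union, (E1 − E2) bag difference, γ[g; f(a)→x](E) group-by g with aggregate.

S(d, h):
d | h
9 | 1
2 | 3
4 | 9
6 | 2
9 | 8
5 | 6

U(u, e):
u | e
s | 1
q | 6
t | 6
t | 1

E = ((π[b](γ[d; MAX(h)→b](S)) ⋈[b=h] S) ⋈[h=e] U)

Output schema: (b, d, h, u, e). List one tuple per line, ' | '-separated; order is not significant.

Per-node cardinality:
  S → 6
  γ[d; MAX(h)→b](S) → 5
  π[b](γ[d; MAX(h)→b](S)) → 5
  S → 6
  (π[b](γ[d; MAX(h)→b](S)) ⋈[b=h] S) → 5
  U → 4
  ((π[b](γ[d; MAX(h)→b](S)) ⋈[b=h] S) ⋈[h=e] U) → 2

== RESULT ==
b | d | h | u | e
6 | 5 | 6 | q | 6
6 | 5 | 6 | t | 6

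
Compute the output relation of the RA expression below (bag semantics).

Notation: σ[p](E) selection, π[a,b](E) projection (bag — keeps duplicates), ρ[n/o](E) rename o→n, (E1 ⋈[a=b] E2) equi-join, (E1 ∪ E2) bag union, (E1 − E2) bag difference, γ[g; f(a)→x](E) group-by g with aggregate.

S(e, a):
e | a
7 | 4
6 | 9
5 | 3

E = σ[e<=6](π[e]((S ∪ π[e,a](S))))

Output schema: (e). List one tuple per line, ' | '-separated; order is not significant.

Per-node cardinality:
  S → 3
  S → 3
  π[e,a](S) → 3
  (S ∪ π[e,a](S)) → 6
  π[e]((S ∪ π[e,a](S))) → 6
  σ[e<=6](π[e]((S ∪ π[e,a](S)))) → 4

== RESULT ==
e
5
5
6
6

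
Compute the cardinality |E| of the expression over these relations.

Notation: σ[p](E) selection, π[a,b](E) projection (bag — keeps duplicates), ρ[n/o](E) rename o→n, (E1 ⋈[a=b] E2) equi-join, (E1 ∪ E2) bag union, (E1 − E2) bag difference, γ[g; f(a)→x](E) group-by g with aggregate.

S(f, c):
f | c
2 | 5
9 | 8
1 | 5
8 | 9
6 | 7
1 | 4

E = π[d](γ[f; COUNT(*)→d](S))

Stepwise |·|:
  S → 6
  γ[f; COUNT(*)→d](S) → 5
  π[d](γ[f; COUNT(*)→d](S)) → 5

|E| = 5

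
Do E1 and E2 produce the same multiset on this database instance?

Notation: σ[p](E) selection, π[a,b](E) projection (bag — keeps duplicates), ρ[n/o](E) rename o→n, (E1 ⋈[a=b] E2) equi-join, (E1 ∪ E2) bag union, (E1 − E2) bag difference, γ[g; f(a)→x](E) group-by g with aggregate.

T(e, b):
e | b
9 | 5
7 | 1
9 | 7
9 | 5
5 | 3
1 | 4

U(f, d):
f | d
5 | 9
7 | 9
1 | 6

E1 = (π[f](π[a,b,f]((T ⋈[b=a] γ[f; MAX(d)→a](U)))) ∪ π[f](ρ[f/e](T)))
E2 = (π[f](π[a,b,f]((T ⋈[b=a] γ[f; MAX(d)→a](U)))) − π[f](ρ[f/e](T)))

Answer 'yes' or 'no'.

E1 row counts bottom-up:
  T → 6
  U → 3
  γ[f; MAX(d)→a](U) → 3
  (T ⋈[b=a] γ[f; MAX(d)→a](U)) → 0
  π[a,b,f]((T ⋈[b=a] γ[f; MAX(d)→a](U))) → 0
  π[f](π[a,b,f]((T ⋈[b=a] γ[f; MAX(d)→a](U)))) → 0
  T → 6
  ρ[f/e](T) → 6
  π[f](ρ[f/e](T)) → 6
  (π[f](π[a,b,f]((T ⋈[b=a] γ[f; MAX(d)→a](U)))) ∪ π[f](ρ[f/e](T))) → 6
E2 row counts bottom-up:
  T → 6
  U → 3
  γ[f; MAX(d)→a](U) → 3
  (T ⋈[b=a] γ[f; MAX(d)→a](U)) → 0
  π[a,b,f]((T ⋈[b=a] γ[f; MAX(d)→a](U))) → 0
  π[f](π[a,b,f]((T ⋈[b=a] γ[f; MAX(d)→a](U)))) → 0
  T → 6
  ρ[f/e](T) → 6
  π[f](ρ[f/e](T)) → 6
  (π[f](π[a,b,f]((T ⋈[b=a] γ[f; MAX(d)→a](U)))) − π[f](ρ[f/e](T))) → 0

E1 result:
f
1
5
7
9
9
9
E2 result:
f
(0 rows)
Witness: (1,) appears 1× in E1 but 0× in E2.

no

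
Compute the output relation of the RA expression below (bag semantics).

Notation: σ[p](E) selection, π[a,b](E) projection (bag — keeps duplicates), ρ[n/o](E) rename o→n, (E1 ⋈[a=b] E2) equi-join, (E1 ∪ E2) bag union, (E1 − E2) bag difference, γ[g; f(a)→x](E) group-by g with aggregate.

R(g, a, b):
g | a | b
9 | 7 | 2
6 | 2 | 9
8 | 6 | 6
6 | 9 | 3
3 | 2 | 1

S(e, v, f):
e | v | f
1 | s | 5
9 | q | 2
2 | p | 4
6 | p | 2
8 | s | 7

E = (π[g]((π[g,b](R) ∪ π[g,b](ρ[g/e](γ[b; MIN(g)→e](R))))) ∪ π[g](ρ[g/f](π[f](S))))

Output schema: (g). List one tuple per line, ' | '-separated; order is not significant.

Subexpression sizes:
  R → 5
  π[g,b](R) → 5
  R → 5
  γ[b; MIN(g)→e](R) → 5
  ρ[g/e](γ[b; MIN(g)→e](R)) → 5
  π[g,b](ρ[g/e](γ[b; MIN(g)→e](R))) → 5
  (π[g,b](R) ∪ π[g,b](ρ[g/e](γ[b; MIN(g)→e](R)))) → 10
  π[g]((π[g,b](R) ∪ π[g,b](ρ[g/e](γ[b; MIN(g)→e](R))))) → 10
  S → 5
  π[f](S) → 5
  ρ[g/f](π[f](S)) → 5
  π[g](ρ[g/f](π[f](S))) → 5
  (π[g]((π[g,b](R) ∪ π[g,b](ρ[g/e](γ[b; MIN(g)→e](R))))) ∪ π[g](ρ[g/f](π[f](S)))) → 15

== RESULT ==
g
2
2
3
3
4
5
6
6
6
6
7
8
8
9
9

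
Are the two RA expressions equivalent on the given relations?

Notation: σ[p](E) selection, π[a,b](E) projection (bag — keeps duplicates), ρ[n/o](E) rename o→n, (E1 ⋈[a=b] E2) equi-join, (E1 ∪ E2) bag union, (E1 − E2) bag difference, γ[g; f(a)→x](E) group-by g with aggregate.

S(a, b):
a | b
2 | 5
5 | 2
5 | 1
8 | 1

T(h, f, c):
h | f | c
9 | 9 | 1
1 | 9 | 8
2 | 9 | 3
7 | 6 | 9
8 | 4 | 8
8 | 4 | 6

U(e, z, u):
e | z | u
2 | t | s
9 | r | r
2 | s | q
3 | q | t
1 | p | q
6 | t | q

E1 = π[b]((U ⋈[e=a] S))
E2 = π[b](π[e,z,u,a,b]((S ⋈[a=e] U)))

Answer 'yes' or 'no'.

E1 subexpression sizes:
  U → 6
  S → 4
  (U ⋈[e=a] S) → 2
  π[b]((U ⋈[e=a] S)) → 2
E2 subexpression sizes:
  S → 4
  U → 6
  (S ⋈[a=e] U) → 2
  π[e,z,u,a,b]((S ⋈[a=e] U)) → 2
  π[b](π[e,z,u,a,b]((S ⋈[a=e] U))) → 2

E1 and E2 produce the same multiset:
b
5
5

yes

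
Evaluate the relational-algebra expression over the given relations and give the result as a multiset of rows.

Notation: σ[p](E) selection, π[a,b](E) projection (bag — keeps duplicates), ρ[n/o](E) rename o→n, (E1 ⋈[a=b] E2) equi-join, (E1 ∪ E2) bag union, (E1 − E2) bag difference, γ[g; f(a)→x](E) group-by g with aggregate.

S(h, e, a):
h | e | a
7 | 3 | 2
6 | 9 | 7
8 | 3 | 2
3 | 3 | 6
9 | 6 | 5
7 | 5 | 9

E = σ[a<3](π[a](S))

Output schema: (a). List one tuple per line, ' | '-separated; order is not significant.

Row counts bottom-up:
  S → 6
  π[a](S) → 6
  σ[a<3](π[a](S)) → 2

== RESULT ==
a
2
2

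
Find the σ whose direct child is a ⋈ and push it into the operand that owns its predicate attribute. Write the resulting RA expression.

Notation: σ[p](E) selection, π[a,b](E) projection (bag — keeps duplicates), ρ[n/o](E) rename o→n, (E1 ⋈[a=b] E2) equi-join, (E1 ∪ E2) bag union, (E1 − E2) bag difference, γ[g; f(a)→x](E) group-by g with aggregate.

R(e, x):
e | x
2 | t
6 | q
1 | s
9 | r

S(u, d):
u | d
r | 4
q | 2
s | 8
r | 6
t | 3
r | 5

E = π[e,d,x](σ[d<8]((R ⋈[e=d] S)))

σ filters on d, owned by the right side.
E' = π[e,d,x]((R ⋈[e=d] σ[d<8](S)))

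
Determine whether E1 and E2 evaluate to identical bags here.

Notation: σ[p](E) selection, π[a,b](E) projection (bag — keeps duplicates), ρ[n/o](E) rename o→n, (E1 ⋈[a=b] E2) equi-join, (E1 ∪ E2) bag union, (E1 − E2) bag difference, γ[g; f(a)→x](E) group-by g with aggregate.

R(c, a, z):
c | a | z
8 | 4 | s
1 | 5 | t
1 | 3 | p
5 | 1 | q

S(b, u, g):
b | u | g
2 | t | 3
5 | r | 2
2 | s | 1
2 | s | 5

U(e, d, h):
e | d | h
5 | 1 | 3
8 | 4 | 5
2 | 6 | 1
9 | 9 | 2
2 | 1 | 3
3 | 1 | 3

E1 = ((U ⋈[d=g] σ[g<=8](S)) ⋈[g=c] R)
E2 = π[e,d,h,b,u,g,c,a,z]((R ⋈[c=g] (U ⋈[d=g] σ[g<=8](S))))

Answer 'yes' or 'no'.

E1 subexpression sizes:
  U → 6
  S → 4
  σ[g<=8](S) → 4
  (U ⋈[d=g] σ[g<=8](S)) → 3
  R → 4
  ((U ⋈[d=g] σ[g<=8](S)) ⋈[g=c] R) → 6
E2 subexpression sizes:
  R → 4
  U → 6
  S → 4
  σ[g<=8](S) → 4
  (U ⋈[d=g] σ[g<=8](S)) → 3
  (R ⋈[c=g] (U ⋈[d=g] σ[g<=8](S))) → 6
  π[e,d,h,b,u,g,c,a,z]((R ⋈[c=g] (U ⋈[d=g] σ[g<=8](S)))) → 6

E1 and E2 produce the same multiset:
e | d | h | b | u | g | c | a | z
2 | 1 | 3 | 2 | s | 1 | 1 | 3 | p
2 | 1 | 3 | 2 | s | 1 | 1 | 5 | t
3 | 1 | 3 | 2 | s | 1 | 1 | 3 | p
3 | 1 | 3 | 2 | s | 1 | 1 | 5 | t
5 | 1 | 3 | 2 | s | 1 | 1 | 3 | p
5 | 1 | 3 | 2 | s | 1 | 1 | 5 | t

yes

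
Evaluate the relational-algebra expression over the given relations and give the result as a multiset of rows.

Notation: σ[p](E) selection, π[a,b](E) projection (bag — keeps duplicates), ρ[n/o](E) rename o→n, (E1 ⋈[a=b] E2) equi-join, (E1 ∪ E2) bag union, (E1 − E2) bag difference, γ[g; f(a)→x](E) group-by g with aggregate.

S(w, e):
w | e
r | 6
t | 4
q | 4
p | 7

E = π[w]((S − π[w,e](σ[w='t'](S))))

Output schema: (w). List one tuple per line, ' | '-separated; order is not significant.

Row counts bottom-up:
  S → 4
  S → 4
  σ[w='t'](S) → 1
  π[w,e](σ[w='t'](S)) → 1
  (S − π[w,e](σ[w='t'](S))) → 3
  π[w]((S − π[w,e](σ[w='t'](S)))) → 3

== RESULT ==
w
p
q
r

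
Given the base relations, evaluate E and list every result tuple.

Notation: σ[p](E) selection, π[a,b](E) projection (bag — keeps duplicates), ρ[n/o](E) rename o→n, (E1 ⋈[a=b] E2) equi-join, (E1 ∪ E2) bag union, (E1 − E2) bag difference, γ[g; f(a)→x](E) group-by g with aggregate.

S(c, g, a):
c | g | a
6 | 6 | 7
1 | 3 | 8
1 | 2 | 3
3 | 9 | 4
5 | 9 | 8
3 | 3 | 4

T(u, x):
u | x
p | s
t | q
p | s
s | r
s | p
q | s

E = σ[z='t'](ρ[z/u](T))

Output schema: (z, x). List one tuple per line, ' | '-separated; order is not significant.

Row counts bottom-up:
  T → 6
  ρ[z/u](T) → 6
  σ[z='t'](ρ[z/u](T)) → 1

== RESULT ==
z | x
t | q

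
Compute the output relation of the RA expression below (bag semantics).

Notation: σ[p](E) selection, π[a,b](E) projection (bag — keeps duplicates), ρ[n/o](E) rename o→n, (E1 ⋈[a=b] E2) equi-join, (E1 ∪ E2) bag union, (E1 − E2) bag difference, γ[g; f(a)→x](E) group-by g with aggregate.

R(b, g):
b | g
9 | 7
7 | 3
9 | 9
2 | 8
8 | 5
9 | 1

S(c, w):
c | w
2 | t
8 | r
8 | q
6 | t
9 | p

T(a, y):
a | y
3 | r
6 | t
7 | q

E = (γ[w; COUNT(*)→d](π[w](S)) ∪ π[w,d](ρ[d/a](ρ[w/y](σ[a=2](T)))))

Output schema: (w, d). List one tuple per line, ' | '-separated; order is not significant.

Stepwise |·|:
  S → 5
  π[w](S) → 5
  γ[w; COUNT(*)→d](π[w](S)) → 4
  T → 3
  σ[a=2](T) → 0
  ρ[w/y](σ[a=2](T)) → 0
  ρ[d/a](ρ[w/y](σ[a=2](T))) → 0
  π[w,d](ρ[d/a](ρ[w/y](σ[a=2](T)))) → 0
  (γ[w; COUNT(*)→d](π[w](S)) ∪ π[w,d](ρ[d/a](ρ[w/y](σ[a=2](T))))) → 4

== RESULT ==
w | d
p | 1
q | 1
r | 1
t | 2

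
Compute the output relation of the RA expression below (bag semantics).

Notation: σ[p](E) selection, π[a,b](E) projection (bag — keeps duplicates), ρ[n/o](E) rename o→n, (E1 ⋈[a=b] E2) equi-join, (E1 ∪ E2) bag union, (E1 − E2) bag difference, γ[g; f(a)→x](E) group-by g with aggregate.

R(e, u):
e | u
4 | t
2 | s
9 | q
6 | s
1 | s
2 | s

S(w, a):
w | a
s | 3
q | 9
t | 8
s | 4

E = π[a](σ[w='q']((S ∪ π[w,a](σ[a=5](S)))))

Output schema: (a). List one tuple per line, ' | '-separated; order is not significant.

Per-node cardinality:
  S → 4
  S → 4
  σ[a=5](S) → 0
  π[w,a](σ[a=5](S)) → 0
  (S ∪ π[w,a](σ[a=5](S))) → 4
  σ[w='q']((S ∪ π[w,a](σ[a=5](S)))) → 1
  π[a](σ[w='q']((S ∪ π[w,a](σ[a=5](S))))) → 1

== RESULT ==
a
9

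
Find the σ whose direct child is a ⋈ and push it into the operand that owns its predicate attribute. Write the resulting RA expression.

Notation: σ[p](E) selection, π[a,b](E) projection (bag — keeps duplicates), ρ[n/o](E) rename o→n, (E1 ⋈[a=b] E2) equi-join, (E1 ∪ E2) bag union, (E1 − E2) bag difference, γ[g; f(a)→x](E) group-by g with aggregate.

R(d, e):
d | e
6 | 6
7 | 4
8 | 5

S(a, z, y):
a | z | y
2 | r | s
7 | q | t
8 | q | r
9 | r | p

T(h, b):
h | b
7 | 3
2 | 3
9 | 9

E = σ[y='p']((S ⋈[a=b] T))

σ filters on y, owned by the left side.
E' = (σ[y='p'](S) ⋈[a=b] T)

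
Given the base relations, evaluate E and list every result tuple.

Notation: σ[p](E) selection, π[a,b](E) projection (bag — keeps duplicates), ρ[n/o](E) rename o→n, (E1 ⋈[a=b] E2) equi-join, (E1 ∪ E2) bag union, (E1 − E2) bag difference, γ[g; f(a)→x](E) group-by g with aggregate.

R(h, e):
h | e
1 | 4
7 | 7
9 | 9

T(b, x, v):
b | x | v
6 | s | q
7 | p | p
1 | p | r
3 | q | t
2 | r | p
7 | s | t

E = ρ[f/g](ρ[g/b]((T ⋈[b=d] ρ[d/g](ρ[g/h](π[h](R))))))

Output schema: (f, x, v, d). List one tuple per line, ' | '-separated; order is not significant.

Per-node cardinality:
  T → 6
  R → 3
  π[h](R) → 3
  ρ[g/h](π[h](R)) → 3
  ρ[d/g](ρ[g/h](π[h](R))) → 3
  (T ⋈[b=d] ρ[d/g](ρ[g/h](π[h](R)))) → 3
  ρ[g/b]((T ⋈[b=d] ρ[d/g](ρ[g/h](π[h](R))))) → 3
  ρ[f/g](ρ[g/b]((T ⋈[b=d] ρ[d/g](ρ[g/h](π[h](R)))))) → 3

== RESULT ==
f | x | v | d
1 | p | r | 1
7 | p | p | 7
7 | s | t | 7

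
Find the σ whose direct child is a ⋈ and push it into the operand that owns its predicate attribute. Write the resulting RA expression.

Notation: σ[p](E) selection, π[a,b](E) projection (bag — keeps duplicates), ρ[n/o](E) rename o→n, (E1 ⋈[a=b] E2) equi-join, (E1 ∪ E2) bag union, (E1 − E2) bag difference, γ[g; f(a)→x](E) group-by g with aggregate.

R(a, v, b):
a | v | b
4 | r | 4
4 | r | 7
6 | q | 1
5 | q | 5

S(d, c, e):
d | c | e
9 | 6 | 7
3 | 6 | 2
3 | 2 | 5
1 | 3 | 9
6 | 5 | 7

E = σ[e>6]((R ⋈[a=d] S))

σ filters on e, owned by the right side.
E' = (R ⋈[a=d] σ[e>6](S))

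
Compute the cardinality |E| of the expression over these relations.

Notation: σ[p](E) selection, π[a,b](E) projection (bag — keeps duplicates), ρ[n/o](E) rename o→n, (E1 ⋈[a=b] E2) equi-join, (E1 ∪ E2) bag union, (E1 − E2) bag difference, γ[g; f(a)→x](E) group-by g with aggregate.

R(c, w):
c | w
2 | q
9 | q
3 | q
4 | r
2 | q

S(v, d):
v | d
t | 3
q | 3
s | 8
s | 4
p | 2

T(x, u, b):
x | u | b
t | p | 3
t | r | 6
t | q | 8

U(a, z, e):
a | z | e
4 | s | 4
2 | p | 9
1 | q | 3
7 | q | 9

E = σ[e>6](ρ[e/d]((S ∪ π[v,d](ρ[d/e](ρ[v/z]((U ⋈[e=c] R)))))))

Per-node cardinality:
  S → 5
  U → 4
  R → 5
  (U ⋈[e=c] R) → 4
  ρ[v/z]((U ⋈[e=c] R)) → 4
  ρ[d/e](ρ[v/z]((U ⋈[e=c] R))) → 4
  π[v,d](ρ[d/e](ρ[v/z]((U ⋈[e=c] R)))) → 4
  (S ∪ π[v,d](ρ[d/e](ρ[v/z]((U ⋈[e=c] R))))) → 9
  ρ[e/d]((S ∪ π[v,d](ρ[d/e](ρ[v/z]((U ⋈[e=c] R)))))) → 9
  σ[e>6](ρ[e/d]((S ∪ π[v,d](ρ[d/e](ρ[v/z]((U ⋈[e=c] R))))))) → 3

|E| = 3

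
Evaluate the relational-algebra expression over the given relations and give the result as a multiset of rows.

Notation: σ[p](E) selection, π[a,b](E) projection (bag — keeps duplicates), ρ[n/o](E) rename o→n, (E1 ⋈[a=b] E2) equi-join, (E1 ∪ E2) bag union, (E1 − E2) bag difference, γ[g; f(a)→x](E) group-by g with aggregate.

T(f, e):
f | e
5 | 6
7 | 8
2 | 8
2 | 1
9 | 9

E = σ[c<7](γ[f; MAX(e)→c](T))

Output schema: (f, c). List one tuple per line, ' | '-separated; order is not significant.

Per-node cardinality:
  T → 5
  γ[f; MAX(e)→c](T) → 4
  σ[c<7](γ[f; MAX(e)→c](T)) → 1

== RESULT ==
f | c
5 | 6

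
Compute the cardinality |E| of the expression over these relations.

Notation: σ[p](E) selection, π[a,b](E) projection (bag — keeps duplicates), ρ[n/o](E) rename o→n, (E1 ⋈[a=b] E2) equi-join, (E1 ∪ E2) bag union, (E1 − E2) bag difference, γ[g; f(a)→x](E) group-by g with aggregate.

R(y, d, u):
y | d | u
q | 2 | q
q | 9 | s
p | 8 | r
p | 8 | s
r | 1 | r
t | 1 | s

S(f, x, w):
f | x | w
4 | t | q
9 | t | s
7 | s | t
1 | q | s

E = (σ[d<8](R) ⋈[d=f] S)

Per-node cardinality:
  R → 6
  σ[d<8](R) → 3
  S → 4
  (σ[d<8](R) ⋈[d=f] S) → 2

|E| = 2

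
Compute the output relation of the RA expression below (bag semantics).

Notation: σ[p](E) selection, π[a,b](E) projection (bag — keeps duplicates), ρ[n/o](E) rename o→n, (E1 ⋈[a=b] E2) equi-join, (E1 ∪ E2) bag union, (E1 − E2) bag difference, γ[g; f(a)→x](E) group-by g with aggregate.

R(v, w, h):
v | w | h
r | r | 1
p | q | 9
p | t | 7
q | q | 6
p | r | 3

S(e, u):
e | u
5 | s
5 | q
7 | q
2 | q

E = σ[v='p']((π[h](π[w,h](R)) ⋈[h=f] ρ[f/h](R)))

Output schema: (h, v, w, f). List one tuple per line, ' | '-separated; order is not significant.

Subexpression sizes:
  R → 5
  π[w,h](R) → 5
  π[h](π[w,h](R)) → 5
  R → 5
  ρ[f/h](R) → 5
  (π[h](π[w,h](R)) ⋈[h=f] ρ[f/h](R)) → 5
  σ[v='p']((π[h](π[w,h](R)) ⋈[h=f] ρ[f/h](R))) → 3

== RESULT ==
h | v | w | f
3 | p | r | 3
7 | p | t | 7
9 | p | q | 9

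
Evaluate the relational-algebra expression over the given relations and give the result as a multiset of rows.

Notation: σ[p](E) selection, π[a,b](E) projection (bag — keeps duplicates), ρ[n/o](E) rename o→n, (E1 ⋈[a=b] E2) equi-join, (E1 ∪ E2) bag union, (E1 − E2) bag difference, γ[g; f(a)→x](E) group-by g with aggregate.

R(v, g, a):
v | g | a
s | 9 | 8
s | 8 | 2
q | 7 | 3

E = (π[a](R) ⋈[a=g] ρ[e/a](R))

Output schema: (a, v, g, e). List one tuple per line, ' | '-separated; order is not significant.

Row counts bottom-up:
  R → 3
  π[a](R) → 3
  R → 3
  ρ[e/a](R) → 3
  (π[a](R) ⋈[a=g] ρ[e/a](R)) → 1

== RESULT ==
a | v | g | e
8 | s | 8 | 2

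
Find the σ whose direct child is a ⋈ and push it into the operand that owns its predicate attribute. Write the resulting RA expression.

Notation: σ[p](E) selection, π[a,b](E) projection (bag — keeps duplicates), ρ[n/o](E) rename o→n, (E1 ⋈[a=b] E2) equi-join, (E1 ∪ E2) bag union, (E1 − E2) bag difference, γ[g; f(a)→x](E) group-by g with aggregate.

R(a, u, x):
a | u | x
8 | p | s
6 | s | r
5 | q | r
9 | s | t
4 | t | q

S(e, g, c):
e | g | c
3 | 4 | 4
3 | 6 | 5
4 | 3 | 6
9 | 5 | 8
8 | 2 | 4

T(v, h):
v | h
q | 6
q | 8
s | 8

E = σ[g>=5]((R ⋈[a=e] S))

σ filters on g, owned by the right side.
E' = (R ⋈[a=e] σ[g>=5](S))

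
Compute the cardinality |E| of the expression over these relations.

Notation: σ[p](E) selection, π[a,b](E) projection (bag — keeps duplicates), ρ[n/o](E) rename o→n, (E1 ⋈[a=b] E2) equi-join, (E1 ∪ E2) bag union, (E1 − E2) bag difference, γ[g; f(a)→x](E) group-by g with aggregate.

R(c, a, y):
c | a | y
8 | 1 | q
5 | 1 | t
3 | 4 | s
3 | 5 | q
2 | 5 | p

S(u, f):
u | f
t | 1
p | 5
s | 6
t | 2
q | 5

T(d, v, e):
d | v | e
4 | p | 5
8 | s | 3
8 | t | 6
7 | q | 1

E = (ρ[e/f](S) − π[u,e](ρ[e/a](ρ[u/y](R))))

Row counts bottom-up:
  S → 5
  ρ[e/f](S) → 5
  R → 5
  ρ[u/y](R) → 5
  ρ[e/a](ρ[u/y](R)) → 5
  π[u,e](ρ[e/a](ρ[u/y](R))) → 5
  (ρ[e/f](S) − π[u,e](ρ[e/a](ρ[u/y](R)))) → 2

|E| = 2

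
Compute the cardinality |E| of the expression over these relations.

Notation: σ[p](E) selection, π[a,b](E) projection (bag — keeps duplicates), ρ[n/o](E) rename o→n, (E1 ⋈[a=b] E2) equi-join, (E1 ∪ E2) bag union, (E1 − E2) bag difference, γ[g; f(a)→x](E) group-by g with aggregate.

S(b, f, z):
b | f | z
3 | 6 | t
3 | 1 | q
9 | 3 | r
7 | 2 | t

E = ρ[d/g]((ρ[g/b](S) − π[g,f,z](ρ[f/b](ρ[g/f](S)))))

Stepwise |·|:
  S → 4
  ρ[g/b](S) → 4
  S → 4
  ρ[g/f](S) → 4
  ρ[f/b](ρ[g/f](S)) → 4
  π[g,f,z](ρ[f/b](ρ[g/f](S))) → 4
  (ρ[g/b](S) − π[g,f,z](ρ[f/b](ρ[g/f](S)))) → 4
  ρ[d/g]((ρ[g/b](S) − π[g,f,z](ρ[f/b](ρ[g/f](S))))) → 4

|E| = 4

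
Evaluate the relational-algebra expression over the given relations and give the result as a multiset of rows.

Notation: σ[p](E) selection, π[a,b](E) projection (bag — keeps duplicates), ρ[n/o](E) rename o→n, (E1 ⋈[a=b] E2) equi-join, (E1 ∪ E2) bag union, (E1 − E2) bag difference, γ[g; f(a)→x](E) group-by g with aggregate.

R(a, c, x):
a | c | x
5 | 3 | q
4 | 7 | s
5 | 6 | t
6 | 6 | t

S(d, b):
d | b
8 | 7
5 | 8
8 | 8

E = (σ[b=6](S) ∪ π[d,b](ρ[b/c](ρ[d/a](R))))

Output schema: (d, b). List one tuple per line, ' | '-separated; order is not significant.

Row counts bottom-up:
  S → 3
  σ[b=6](S) → 0
  R → 4
  ρ[d/a](R) → 4
  ρ[b/c](ρ[d/a](R)) → 4
  π[d,b](ρ[b/c](ρ[d/a](R))) → 4
  (σ[b=6](S) ∪ π[d,b](ρ[b/c](ρ[d/a](R)))) → 4

== RESULT ==
d | b
4 | 7
5 | 3
5 | 6
6 | 6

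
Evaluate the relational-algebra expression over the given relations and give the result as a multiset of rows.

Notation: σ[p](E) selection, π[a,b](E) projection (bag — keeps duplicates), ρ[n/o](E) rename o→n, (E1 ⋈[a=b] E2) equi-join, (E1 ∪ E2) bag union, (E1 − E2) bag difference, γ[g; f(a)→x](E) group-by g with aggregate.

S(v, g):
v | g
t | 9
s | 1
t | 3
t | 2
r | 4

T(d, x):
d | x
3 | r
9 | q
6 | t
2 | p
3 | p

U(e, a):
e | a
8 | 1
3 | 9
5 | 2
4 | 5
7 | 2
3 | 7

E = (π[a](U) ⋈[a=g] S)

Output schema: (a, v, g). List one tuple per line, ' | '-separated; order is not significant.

Row counts bottom-up:
  U → 6
  π[a](U) → 6
  S → 5
  (π[a](U) ⋈[a=g] S) → 4

== RESULT ==
a | v | g
1 | s | 1
2 | t | 2
2 | t | 2
9 | t | 9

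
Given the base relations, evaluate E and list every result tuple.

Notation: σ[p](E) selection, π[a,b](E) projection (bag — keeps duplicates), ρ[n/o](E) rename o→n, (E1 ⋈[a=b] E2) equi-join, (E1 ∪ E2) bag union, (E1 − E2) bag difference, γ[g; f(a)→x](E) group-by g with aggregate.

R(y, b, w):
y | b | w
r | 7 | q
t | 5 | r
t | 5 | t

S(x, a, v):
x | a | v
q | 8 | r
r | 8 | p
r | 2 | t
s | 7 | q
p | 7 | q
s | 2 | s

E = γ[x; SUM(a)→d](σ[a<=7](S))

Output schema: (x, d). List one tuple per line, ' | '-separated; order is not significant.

Subexpression sizes:
  S → 6
  σ[a<=7](S) → 4
  γ[x; SUM(a)→d](σ[a<=7](S)) → 3

== RESULT ==
x | d
p | 7
r | 2
s | 9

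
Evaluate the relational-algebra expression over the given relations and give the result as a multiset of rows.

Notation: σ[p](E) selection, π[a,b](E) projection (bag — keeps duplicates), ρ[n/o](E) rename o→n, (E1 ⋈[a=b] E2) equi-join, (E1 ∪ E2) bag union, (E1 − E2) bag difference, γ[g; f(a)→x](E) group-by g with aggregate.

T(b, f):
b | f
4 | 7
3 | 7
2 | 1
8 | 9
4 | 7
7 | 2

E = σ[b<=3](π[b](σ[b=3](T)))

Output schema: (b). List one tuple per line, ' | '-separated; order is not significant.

Row counts bottom-up:
  T → 6
  σ[b=3](T) → 1
  π[b](σ[b=3](T)) → 1
  σ[b<=3](π[b](σ[b=3](T))) → 1

== RESULT ==
b
3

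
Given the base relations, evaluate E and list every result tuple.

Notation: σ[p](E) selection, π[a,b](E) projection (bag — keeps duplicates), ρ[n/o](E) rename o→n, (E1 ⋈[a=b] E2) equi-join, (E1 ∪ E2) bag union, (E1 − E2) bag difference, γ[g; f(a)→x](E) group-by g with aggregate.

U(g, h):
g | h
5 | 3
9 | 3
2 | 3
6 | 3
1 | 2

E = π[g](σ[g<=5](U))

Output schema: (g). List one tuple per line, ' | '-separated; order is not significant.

Row counts bottom-up:
  U → 5
  σ[g<=5](U) → 3
  π[g](σ[g<=5](U)) → 3

== RESULT ==
g
1
2
5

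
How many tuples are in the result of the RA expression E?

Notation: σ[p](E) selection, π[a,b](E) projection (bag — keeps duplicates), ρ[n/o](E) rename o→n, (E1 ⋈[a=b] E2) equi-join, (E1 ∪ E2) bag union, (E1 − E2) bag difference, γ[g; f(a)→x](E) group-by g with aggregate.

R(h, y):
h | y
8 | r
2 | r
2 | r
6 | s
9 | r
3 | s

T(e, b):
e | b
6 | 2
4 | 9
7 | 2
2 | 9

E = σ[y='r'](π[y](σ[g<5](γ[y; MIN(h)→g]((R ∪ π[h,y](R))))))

Stepwise |·|:
  R → 6
  R → 6
  π[h,y](R) → 6
  (R ∪ π[h,y](R)) → 12
  γ[y; MIN(h)→g]((R ∪ π[h,y](R))) → 2
  σ[g<5](γ[y; MIN(h)→g]((R ∪ π[h,y](R)))) → 2
  π[y](σ[g<5](γ[y; MIN(h)→g]((R ∪ π[h,y](R))))) → 2
  σ[y='r'](π[y](σ[g<5](γ[y; MIN(h)→g]((R ∪ π[h,y](R)))))) → 1

|E| = 1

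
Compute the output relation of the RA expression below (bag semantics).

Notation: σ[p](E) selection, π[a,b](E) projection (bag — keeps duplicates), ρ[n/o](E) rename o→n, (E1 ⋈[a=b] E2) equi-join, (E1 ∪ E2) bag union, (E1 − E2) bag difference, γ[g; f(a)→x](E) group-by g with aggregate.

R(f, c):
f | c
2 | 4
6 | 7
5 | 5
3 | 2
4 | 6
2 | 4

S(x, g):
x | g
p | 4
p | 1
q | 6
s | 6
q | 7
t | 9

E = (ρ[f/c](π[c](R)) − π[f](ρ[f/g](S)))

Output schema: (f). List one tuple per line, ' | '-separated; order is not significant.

Row counts bottom-up:
  R → 6
  π[c](R) → 6
  ρ[f/c](π[c](R)) → 6
  S → 6
  ρ[f/g](S) → 6
  π[f](ρ[f/g](S)) → 6
  (ρ[f/c](π[c](R)) − π[f](ρ[f/g](S))) → 3

== RESULT ==
f
2
4
5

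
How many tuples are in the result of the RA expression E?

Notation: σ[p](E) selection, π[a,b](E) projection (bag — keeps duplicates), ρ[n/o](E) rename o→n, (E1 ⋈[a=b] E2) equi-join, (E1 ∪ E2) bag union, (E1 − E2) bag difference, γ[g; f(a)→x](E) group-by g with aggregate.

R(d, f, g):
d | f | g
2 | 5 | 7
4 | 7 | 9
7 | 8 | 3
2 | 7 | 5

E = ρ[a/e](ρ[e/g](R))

Row counts bottom-up:
  R → 4
  ρ[e/g](R) → 4
  ρ[a/e](ρ[e/g](R)) → 4

|E| = 4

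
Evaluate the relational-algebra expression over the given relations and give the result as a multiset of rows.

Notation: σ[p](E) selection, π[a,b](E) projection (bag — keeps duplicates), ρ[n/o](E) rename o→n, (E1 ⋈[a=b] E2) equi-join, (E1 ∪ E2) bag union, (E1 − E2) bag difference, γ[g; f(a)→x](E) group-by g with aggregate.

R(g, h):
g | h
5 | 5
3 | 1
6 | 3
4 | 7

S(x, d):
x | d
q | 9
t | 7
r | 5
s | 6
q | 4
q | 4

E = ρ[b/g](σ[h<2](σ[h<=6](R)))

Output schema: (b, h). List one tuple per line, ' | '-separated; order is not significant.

Row counts bottom-up:
  R → 4
  σ[h<=6](R) → 3
  σ[h<2](σ[h<=6](R)) → 1
  ρ[b/g](σ[h<2](σ[h<=6](R))) → 1

== RESULT ==
b | h
3 | 1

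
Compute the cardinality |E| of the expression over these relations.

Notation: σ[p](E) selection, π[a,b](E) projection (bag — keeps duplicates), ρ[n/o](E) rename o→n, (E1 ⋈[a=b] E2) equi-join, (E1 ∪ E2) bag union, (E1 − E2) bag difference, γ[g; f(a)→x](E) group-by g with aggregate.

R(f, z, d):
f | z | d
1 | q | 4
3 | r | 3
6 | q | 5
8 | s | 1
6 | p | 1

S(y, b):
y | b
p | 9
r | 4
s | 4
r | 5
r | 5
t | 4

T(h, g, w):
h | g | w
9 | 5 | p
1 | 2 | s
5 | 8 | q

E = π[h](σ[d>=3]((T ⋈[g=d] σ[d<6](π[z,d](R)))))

Row counts bottom-up:
  T → 3
  R → 5
  π[z,d](R) → 5
  σ[d<6](π[z,d](R)) → 5
  (T ⋈[g=d] σ[d<6](π[z,d](R))) → 1
  σ[d>=3]((T ⋈[g=d] σ[d<6](π[z,d](R)))) → 1
  π[h](σ[d>=3]((T ⋈[g=d] σ[d<6](π[z,d](R))))) → 1

|E| = 1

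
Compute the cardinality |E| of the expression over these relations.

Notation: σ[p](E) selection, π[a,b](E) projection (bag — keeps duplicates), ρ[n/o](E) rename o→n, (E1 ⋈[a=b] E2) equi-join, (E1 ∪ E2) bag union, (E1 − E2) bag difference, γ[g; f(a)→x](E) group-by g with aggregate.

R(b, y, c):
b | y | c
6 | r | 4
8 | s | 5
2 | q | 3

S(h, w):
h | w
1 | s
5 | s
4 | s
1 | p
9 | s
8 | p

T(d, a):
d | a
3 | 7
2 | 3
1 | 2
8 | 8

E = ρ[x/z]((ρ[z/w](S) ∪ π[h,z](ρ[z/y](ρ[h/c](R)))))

Row counts bottom-up:
  S → 6
  ρ[z/w](S) → 6
  R → 3
  ρ[h/c](R) → 3
  ρ[z/y](ρ[h/c](R)) → 3
  π[h,z](ρ[z/y](ρ[h/c](R))) → 3
  (ρ[z/w](S) ∪ π[h,z](ρ[z/y](ρ[h/c](R)))) → 9
  ρ[x/z]((ρ[z/w](S) ∪ π[h,z](ρ[z/y](ρ[h/c](R))))) → 9

|E| = 9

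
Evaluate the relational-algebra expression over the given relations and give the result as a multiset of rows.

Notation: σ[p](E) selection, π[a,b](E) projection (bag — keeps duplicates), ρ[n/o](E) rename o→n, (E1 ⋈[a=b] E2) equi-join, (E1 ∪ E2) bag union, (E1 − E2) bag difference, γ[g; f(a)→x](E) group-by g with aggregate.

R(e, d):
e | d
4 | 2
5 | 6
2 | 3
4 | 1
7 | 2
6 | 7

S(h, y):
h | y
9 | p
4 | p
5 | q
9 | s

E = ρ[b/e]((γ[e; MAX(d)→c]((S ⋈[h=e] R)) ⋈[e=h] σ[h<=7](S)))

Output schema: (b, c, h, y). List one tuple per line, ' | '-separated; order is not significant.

Row counts bottom-up:
  S → 4
  R → 6
  (S ⋈[h=e] R) → 3
  γ[e; MAX(d)→c]((S ⋈[h=e] R)) → 2
  S → 4
  σ[h<=7](S) → 2
  (γ[e; MAX(d)→c]((S ⋈[h=e] R)) ⋈[e=h] σ[h<=7](S)) → 2
  ρ[b/e]((γ[e; MAX(d)→c]((S ⋈[h=e] R)) ⋈[e=h] σ[h<=7](S))) → 2

== RESULT ==
b | c | h | y
4 | 2 | 4 | p
5 | 6 | 5 | q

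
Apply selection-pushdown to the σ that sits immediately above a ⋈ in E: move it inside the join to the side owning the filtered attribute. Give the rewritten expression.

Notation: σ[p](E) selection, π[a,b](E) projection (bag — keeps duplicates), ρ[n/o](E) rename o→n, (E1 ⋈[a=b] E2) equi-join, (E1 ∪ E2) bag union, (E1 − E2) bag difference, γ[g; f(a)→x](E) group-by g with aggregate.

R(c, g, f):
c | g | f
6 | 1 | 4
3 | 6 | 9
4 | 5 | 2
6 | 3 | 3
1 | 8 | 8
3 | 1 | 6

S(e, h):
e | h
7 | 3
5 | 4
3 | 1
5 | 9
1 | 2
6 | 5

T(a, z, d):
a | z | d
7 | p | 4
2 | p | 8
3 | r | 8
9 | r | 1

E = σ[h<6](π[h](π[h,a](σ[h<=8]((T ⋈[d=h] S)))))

σ filters on h, owned by the right side.
E' = σ[h<6](π[h](π[h,a]((T ⋈[d=h] σ[h<=8](S)))))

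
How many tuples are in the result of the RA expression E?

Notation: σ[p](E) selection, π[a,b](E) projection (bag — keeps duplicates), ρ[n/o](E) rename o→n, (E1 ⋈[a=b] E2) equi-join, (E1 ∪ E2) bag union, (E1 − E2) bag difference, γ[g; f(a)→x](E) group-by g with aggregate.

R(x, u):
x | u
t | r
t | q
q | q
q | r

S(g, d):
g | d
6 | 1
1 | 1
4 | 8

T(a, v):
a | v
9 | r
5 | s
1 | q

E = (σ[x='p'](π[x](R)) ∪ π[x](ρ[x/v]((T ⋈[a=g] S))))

Per-node cardinality:
  R → 4
  π[x](R) → 4
  σ[x='p'](π[x](R)) → 0
  T → 3
  S → 3
  (T ⋈[a=g] S) → 1
  ρ[x/v]((T ⋈[a=g] S)) → 1
  π[x](ρ[x/v]((T ⋈[a=g] S))) → 1
  (σ[x='p'](π[x](R)) ∪ π[x](ρ[x/v]((T ⋈[a=g] S)))) → 1

|E| = 1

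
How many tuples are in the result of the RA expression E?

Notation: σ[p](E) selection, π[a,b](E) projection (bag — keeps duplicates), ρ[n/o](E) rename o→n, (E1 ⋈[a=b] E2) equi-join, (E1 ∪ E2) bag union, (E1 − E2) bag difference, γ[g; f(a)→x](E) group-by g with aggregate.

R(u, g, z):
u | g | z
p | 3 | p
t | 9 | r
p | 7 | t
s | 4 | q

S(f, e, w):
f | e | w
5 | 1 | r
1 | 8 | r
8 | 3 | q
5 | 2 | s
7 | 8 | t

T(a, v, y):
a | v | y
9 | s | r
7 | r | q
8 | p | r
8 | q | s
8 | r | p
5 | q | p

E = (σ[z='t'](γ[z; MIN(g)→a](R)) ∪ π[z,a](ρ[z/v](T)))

Row counts bottom-up:
  R → 4
  γ[z; MIN(g)→a](R) → 4
  σ[z='t'](γ[z; MIN(g)→a](R)) → 1
  T → 6
  ρ[z/v](T) → 6
  π[z,a](ρ[z/v](T)) → 6
  (σ[z='t'](γ[z; MIN(g)→a](R)) ∪ π[z,a](ρ[z/v](T))) → 7

|E| = 7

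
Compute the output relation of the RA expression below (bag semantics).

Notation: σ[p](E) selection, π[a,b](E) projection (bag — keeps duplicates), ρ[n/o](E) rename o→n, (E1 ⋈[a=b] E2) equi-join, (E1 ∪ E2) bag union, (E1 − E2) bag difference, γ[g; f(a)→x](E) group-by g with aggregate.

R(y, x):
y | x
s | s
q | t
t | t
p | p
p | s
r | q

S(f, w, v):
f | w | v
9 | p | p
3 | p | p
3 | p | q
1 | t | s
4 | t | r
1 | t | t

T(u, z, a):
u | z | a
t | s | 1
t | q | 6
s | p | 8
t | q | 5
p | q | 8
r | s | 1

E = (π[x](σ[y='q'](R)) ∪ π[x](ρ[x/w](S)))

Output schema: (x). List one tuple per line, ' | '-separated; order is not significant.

Per-node cardinality:
  R → 6
  σ[y='q'](R) → 1
  π[x](σ[y='q'](R)) → 1
  S → 6
  ρ[x/w](S) → 6
  π[x](ρ[x/w](S)) → 6
  (π[x](σ[y='q'](R)) ∪ π[x](ρ[x/w](S))) → 7

== RESULT ==
x
p
p
p
t
t
t
t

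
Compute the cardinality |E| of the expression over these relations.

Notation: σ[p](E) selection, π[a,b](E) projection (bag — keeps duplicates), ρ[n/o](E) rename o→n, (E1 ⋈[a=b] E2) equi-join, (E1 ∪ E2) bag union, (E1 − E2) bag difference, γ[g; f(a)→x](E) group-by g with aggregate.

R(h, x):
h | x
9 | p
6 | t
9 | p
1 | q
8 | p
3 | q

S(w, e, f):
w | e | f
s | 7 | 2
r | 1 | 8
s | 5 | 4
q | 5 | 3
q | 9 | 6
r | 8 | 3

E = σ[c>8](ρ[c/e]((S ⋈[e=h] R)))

Per-node cardinality:
  S → 6
  R → 6
  (S ⋈[e=h] R) → 4
  ρ[c/e]((S ⋈[e=h] R)) → 4
  σ[c>8](ρ[c/e]((S ⋈[e=h] R))) → 2

|E| = 2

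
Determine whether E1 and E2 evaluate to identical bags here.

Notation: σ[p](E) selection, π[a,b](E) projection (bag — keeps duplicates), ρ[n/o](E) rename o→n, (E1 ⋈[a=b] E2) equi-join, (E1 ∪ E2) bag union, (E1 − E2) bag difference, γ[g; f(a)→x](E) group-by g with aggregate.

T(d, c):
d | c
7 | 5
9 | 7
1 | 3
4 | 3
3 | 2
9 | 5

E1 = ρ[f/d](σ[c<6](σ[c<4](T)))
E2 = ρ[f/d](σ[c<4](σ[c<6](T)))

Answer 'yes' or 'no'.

E1 per-node cardinality:
  T → 6
  σ[c<4](T) → 3
  σ[c<6](σ[c<4](T)) → 3
  ρ[f/d](σ[c<6](σ[c<4](T))) → 3
E2 per-node cardinality:
  T → 6
  σ[c<6](T) → 5
  σ[c<4](σ[c<6](T)) → 3
  ρ[f/d](σ[c<4](σ[c<6](T))) → 3

E1 and E2 produce the same multiset:
f | c
1 | 3
3 | 2
4 | 3

yes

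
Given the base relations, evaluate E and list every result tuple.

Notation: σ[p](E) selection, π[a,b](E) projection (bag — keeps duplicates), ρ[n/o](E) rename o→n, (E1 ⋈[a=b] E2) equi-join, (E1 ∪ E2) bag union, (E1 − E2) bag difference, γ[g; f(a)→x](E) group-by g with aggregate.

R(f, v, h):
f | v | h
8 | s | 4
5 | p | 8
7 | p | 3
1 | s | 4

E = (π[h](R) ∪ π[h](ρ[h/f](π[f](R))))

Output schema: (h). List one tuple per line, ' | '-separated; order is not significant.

Subexpression sizes:
  R → 4
  π[h](R) → 4
  R → 4
  π[f](R) → 4
  ρ[h/f](π[f](R)) → 4
  π[h](ρ[h/f](π[f](R))) → 4
  (π[h](R) ∪ π[h](ρ[h/f](π[f](R)))) → 8

== RESULT ==
h
1
3
4
4
5
7
8
8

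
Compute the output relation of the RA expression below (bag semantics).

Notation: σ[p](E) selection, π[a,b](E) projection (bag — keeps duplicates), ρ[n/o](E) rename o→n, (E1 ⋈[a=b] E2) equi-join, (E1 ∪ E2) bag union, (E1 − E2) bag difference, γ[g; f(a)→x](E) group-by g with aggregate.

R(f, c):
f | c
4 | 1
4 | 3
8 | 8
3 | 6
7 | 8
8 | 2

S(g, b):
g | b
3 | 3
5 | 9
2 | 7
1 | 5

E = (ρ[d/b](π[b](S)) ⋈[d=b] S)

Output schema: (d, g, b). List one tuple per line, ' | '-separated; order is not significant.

Subexpression sizes:
  S → 4
  π[b](S) → 4
  ρ[d/b](π[b](S)) → 4
  S → 4
  (ρ[d/b](π[b](S)) ⋈[d=b] S) → 4

== RESULT ==
d | g | b
3 | 3 | 3
5 | 1 | 5
7 | 2 | 7
9 | 5 | 9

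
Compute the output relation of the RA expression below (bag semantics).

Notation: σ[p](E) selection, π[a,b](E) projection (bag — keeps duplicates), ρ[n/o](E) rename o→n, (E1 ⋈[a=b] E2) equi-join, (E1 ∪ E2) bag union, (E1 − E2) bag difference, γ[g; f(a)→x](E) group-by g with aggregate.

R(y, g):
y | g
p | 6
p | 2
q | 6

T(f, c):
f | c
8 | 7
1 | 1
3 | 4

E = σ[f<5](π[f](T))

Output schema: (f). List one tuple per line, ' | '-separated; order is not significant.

Row counts bottom-up:
  T → 3
  π[f](T) → 3
  σ[f<5](π[f](T)) → 2

== RESULT ==
f
1
3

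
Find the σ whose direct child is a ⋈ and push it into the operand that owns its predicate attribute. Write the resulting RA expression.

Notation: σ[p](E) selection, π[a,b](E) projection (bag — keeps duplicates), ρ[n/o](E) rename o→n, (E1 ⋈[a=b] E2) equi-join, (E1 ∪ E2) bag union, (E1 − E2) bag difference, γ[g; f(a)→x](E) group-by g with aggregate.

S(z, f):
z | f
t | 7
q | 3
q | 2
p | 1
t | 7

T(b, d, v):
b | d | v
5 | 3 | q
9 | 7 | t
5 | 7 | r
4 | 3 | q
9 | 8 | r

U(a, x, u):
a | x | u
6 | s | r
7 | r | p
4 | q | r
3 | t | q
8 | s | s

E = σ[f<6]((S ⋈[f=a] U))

σ filters on f, owned by the left side.
E' = (σ[f<6](S) ⋈[f=a] U)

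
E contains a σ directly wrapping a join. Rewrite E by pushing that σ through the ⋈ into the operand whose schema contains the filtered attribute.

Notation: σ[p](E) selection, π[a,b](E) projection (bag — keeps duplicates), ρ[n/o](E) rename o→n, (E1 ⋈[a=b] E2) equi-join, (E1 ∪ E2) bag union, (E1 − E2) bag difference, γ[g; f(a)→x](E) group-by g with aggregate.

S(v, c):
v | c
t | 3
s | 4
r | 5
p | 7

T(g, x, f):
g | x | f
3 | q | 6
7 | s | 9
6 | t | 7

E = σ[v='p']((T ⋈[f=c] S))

σ filters on v, owned by the right side.
E' = (T ⋈[f=c] σ[v='p'](S))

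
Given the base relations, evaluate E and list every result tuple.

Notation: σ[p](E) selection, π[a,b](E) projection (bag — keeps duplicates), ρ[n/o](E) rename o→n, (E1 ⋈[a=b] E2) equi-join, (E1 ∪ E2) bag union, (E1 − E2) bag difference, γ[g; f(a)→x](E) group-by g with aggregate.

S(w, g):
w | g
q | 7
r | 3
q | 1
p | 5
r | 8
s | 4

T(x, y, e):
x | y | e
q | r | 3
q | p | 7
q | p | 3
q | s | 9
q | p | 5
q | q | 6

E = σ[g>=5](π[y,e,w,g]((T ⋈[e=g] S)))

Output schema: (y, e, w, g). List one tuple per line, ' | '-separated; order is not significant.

Row counts bottom-up:
  T → 6
  S → 6
  (T ⋈[e=g] S) → 4
  π[y,e,w,g]((T ⋈[e=g] S)) → 4
  σ[g>=5](π[y,e,w,g]((T ⋈[e=g] S))) → 2

== RESULT ==
y | e | w | g
p | 5 | p | 5
p | 7 | q | 7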